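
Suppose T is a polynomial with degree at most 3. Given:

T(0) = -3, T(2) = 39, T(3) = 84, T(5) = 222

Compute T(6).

315

Write T(n) = an³ + bn² + cn + d; the 4 given values yield a linear system in the 4 coefficients.
Solving, the leading coefficient vanishes, and T(n) = 8n² + 5n - 3.
Then T(6) = 315.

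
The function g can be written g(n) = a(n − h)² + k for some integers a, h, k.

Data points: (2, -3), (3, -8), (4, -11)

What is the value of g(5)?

First differences -5, -3; second difference 2 = 2a, so a = 1.
Expanding, the n-coefficient is −2ah = -2h; matching it to the data gives h = 5, and then k = -12.
So g(n) = 1(n − 5)² − 12.
g(5) = 1·0² − 12 = -12.

-12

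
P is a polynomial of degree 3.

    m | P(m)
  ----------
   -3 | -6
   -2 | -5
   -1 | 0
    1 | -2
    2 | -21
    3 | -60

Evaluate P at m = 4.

Write P(m) = am³ + bm² + cm + d; the 6 given values yield a linear system in the 4 coefficients.
Solving, P(m) = -m³ - 4m² + 3.
Then P(4) = -125.

-125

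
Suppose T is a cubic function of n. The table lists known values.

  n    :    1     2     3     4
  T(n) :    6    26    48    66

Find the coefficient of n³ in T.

Write T(n) = an³ + bn² + cn + d; the 4 given values yield a linear system in the 4 coefficients.
Solving, T(n) = -n³ + 7n² + 6n - 6.
The coefficient of n³ is -1.

-1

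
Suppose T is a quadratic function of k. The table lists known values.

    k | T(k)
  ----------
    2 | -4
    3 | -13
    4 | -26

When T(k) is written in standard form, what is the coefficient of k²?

-2

Write T(k) = ak² + bk + c; the 3 given values yield a linear system in the 3 coefficients.
Solving, T(k) = -2k² + k + 2.
The coefficient of k² is -2.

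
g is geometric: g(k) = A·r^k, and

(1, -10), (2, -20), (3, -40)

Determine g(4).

-80

Consecutive ratio: -20/(-10) = 2, and -40/(-20) = 2, so r = 2.
Then A·2^1 = -10 gives A = -5, and g(k) = -5·2^k.
g(4) = -5·2^4 = -80.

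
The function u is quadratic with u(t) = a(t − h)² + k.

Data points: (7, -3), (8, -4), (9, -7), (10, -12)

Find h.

First differences -1, -3, -5; second difference -2 = 2a, so a = -1.
Expanding, the t-coefficient is −2ah = 2h; matching it to the data gives h = 7, and then k = -3.
So u(t) = -1(t − 7)² − 3.
Hence h = 7.

7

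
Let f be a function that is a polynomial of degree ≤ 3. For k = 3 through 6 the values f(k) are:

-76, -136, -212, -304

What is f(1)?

-4

First differences: -60, -76, -92. Second differences: -16, -16.
Level-2 differences are constant, so f has degree 2.
Fitting a degree-2 polynomial gives f(k) = -8k² - 4k + 8.
Then f(1) = -4.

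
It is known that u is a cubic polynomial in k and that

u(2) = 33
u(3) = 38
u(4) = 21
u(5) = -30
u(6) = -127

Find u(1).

18

First differences: 5, -17, -51, -97. Second differences: -22, -34, -46. Third differences: -12, -12.
Level-3 differences are constant, so u has degree 3.
Fitting a degree-3 polynomial gives u(k) = -2k³ + 7k² + 8k + 5.
Then u(1) = 18.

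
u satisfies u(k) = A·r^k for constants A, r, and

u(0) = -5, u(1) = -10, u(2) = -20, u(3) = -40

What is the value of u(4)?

Consecutive ratio: -10/(-5) = 2, and -20/(-10) = 2, so r = 2.
Then A·2^0 = -5 gives A = -5, and u(k) = -5·2^k.
u(4) = -5·2^4 = -80.

-80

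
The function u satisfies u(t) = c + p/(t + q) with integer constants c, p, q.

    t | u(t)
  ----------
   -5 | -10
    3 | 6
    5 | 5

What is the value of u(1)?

8

(u(t) − c)(t + q) = p for each data point; the three points give a linear system in c and q, then p follows.
Solving: c = 2, q = 3, p = 24, so u(t) = 2 + 24/(t + 3).
Then u(1) = 2 + 24/4 = 8.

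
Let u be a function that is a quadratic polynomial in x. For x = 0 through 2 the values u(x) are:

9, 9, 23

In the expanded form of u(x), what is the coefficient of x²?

7

Write u(x) = ax² + bx + c; the 3 given values yield a linear system in the 3 coefficients.
Solving, u(x) = 7x² - 7x + 9.
The coefficient of x² is 7.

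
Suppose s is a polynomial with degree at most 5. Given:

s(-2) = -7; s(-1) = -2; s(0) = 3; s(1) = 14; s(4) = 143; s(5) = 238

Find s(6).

369

Write s(t) = at^5 + bt^4 + ct³ + dt² + et + p; the 6 given values yield a linear system in the 6 coefficients.
Solving, the top 2 coefficients vanish, and s(t) = t³ + 3t² + 7t + 3.
Then s(6) = 369.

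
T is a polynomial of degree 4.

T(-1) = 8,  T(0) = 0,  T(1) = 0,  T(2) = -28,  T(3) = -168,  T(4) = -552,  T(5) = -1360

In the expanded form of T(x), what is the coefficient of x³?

-2

First differences: -8, 0, -28, -140, -384, -808. Second differences: 8, -28, -112, -244, -424. Third differences: -36, -84, -132, -180. Fourth differences: -48, -48, -48.
Level-4 differences are constant, so T has degree 4.
Fitting a degree-4 polynomial gives T(x) = -2x^4 - 2x³ + 6x² - 2x.
The coefficient of x³ is -2.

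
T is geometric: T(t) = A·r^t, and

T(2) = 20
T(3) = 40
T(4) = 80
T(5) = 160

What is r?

2

Consecutive ratio: 40/20 = 2, and 80/40 = 2, so r = 2.
Then A·2^2 = 20 gives A = 5, and T(t) = 5·2^t.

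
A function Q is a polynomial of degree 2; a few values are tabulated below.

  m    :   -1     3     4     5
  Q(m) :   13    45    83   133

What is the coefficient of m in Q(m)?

Write Q(m) = am² + bm + c; the 4 given values yield a linear system in the 3 coefficients.
Solving, Q(m) = 6m² - 4m + 3.
The coefficient of m is -4.

-4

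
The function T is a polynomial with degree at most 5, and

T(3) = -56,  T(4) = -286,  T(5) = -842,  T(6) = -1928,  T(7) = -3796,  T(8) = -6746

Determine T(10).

-17332

First differences: -230, -556, -1086, -1868, -2950. Second differences: -326, -530, -782, -1082. Third differences: -204, -252, -300. Fourth differences: -48, -48.
Level-4 differences are constant, so T has degree 4.
Fitting a degree-4 polynomial gives T(m) = -2m^4 + 2m³ + 7m² - 3m - 2.
Then T(10) = -17332.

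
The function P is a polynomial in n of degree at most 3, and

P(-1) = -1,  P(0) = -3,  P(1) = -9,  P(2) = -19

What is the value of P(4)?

First differences: -2, -6, -10. Second differences: -4, -4.
Level-2 differences are constant, so P has degree 2.
Fitting a degree-2 polynomial gives P(n) = -2n² - 4n - 3.
Then P(4) = -51.

-51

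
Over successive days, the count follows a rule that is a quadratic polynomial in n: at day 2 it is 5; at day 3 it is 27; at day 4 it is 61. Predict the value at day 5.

107

Write the value at n as T(n).
Write T(n) = an² + bn + c; the 3 given values yield a linear system in the 3 coefficients.
Solving, T(n) = 6n² - 8n - 3.
Then T(5) = 107.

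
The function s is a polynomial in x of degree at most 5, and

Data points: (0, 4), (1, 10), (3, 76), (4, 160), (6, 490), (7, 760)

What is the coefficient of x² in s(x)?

1

Write s(x) = ax^5 + bx^4 + cx³ + dx² + ex + p; the 6 given values yield a linear system in the 6 coefficients.
Solving, the top 2 coefficients vanish, and s(x) = 2x³ + x² + 3x + 4.
The coefficient of x² is 1.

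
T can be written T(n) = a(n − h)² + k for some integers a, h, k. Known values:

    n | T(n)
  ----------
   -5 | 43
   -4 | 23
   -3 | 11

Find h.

First differences -20, -12; second difference 8 = 2a, so a = 4.
Expanding, the n-coefficient is −2ah = -8h; matching it to the data gives h = -2, and then k = 7.
So T(n) = 4(n + 2)² + 7.
Hence h = -2.

-2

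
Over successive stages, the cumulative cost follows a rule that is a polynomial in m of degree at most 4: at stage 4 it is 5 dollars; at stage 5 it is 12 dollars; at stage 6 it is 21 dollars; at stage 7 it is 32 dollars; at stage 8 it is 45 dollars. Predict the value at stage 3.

Write the value at m as Q(m).
First differences: 7, 9, 11, 13. Second differences: 2, 2, 2.
Level-2 differences are constant, so Q has degree 2.
Fitting a degree-2 polynomial gives Q(m) = m² - 2m - 3.
Then Q(3) = 0.

0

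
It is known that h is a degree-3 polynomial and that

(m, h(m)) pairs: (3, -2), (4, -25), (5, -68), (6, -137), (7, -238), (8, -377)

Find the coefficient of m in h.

First differences: -23, -43, -69, -101, -139. Second differences: -20, -26, -32, -38. Third differences: -6, -6, -6.
Level-3 differences are constant, so h has degree 3.
Fitting a degree-3 polynomial gives h(m) = -m³ + 2m² + 7.
The coefficient of m is 0.

0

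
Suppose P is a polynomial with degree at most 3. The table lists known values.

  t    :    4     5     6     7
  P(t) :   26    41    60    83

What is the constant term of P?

6

First differences: 15, 19, 23. Second differences: 4, 4.
Level-2 differences are constant, so P has degree 2.
Fitting a degree-2 polynomial gives P(t) = 2t² - 3t + 6.
The constant term is P(0) = 6.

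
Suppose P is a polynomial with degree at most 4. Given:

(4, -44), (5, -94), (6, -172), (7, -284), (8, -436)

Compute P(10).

-884

Write P(x) = ax^4 + bx³ + cx² + dx + e; the 5 given values yield a linear system in the 5 coefficients.
Solving, the leading coefficient vanishes, and P(x) = -x³ + x² + 2x - 4.
Then P(10) = -884.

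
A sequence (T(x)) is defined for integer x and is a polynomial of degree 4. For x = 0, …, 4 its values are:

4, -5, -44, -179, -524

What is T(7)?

-4679

Write T(x) = ax^4 + bx³ + cx² + dx + e; the 5 given values yield a linear system in the 5 coefficients.
Solving, T(x) = -2x^4 + x³ - 4x² - 4x + 4.
Then T(7) = -4679.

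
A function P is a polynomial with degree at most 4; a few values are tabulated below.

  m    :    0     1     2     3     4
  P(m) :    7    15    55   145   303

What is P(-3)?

-5

Write P(m) = am^4 + bm³ + cm² + dm + e; the 5 given values yield a linear system in the 5 coefficients.
Solving, the leading coefficient vanishes, and P(m) = 3m³ + 7m² - 2m + 7.
Then P(-3) = -5.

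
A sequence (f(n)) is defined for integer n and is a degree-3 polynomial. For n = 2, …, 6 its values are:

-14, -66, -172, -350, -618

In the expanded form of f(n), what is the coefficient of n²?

Write f(n) = an³ + bn² + cn + d; the 5 given values yield a linear system in the 4 coefficients.
Solving, f(n) = -3n³ + 5n.
The coefficient of n² is 0.

0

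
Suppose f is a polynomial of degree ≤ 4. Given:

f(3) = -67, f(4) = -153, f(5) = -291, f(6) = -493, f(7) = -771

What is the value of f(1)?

First differences: -86, -138, -202, -278. Second differences: -52, -64, -76. Third differences: -12, -12.
Level-3 differences are constant, so f has degree 3.
Fitting a degree-3 polynomial gives f(n) = -2n³ - 2n² + 2n - 1.
Then f(1) = -3.

-3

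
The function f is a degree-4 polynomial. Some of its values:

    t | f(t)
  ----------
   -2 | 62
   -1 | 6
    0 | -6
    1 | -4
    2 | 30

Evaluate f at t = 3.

Write f(t) = at^4 + bt³ + ct² + dt + e; the 5 given values yield a linear system in the 5 coefficients.
Solving, f(t) = 2t^4 - t³ + 5t² - 4t - 6.
Then f(3) = 162.

162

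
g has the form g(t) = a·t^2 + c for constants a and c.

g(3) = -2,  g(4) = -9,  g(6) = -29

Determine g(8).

-57

From g(3) = -2 and g(4) = -9: 9a + c = -2 and 16a + c = -9.
Subtracting: 7a = -7, so a = -1; then c = -2 − (-1)·9 = 7.
So g(t) = -1t² + 7, and g(8) = -57.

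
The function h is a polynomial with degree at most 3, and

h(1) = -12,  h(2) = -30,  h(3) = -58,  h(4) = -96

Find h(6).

-202

Write h(k) = ak³ + bk² + ck + d; the 4 given values yield a linear system in the 4 coefficients.
Solving, the leading coefficient vanishes, and h(k) = -5k² - 3k - 4.
Then h(6) = -202.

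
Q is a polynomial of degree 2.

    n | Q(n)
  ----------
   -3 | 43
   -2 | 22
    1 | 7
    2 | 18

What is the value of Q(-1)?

Write Q(n) = an² + bn + c; the 4 given values yield a linear system in the 3 coefficients.
Solving, Q(n) = 4n² - n + 4.
Then Q(-1) = 9.

9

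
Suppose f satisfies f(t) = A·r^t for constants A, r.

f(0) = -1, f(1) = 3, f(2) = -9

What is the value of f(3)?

27

Consecutive ratio: 3/(-1) = -3, and -9/3 = -3, so r = -3.
Then A·(-3)^0 = -1 gives A = -1, and f(t) = -1·(-3)^t.
f(3) = -1·(-3)^3 = 27.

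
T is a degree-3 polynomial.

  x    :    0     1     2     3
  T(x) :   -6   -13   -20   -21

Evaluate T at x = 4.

-10

Write T(x) = ax³ + bx² + cx + d; the 4 given values yield a linear system in the 4 coefficients.
Solving, T(x) = x³ - 3x² - 5x - 6.
Then T(4) = -10.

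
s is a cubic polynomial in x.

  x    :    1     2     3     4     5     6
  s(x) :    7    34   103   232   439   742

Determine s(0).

4

First differences: 27, 69, 129, 207, 303. Second differences: 42, 60, 78, 96. Third differences: 18, 18, 18.
Level-3 differences are constant, so s has degree 3.
Fitting a degree-3 polynomial gives s(x) = 3x³ + 3x² - 3x + 4.
Then s(0) = 4.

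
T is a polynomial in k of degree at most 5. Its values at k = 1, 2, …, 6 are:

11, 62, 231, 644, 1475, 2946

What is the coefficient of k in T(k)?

First differences: 51, 169, 413, 831, 1471. Second differences: 118, 244, 418, 640. Third differences: 126, 174, 222. Fourth differences: 48, 48.
Level-4 differences are constant, so T has degree 4.
Fitting a degree-4 polynomial gives T(k) = 2k^4 + k³ + 3k² + 5k.
The coefficient of k is 5.

5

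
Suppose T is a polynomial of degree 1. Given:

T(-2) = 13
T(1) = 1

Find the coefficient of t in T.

-4

Write T(t) = at + b; the 2 given values yield a linear system in the 2 coefficients.
Solving, T(t) = -4t + 5.
The coefficient of t is -4.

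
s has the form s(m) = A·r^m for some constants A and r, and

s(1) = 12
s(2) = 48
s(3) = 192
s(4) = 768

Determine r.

4

Consecutive ratio: 48/12 = 4, and 192/48 = 4, so r = 4.
Then A·4^1 = 12 gives A = 3, and s(m) = 3·4^m.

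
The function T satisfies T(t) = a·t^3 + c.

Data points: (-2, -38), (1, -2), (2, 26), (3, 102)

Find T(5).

494

From T(-2) = -38 and T(1) = -2: -8a + c = -38 and 1a + c = -2.
Subtracting: 9a = 36, so a = 4; then c = -38 − 4·(-8) = -6.
So T(t) = 4t³ − 6, and T(5) = 494.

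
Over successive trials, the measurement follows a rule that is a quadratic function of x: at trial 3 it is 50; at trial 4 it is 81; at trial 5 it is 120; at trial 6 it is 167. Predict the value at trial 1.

Write the value at x as g(x).
First differences: 31, 39, 47. Second differences: 8, 8.
Level-2 differences are constant, so g has degree 2.
Fitting a degree-2 polynomial gives g(x) = 4x² + 3x + 5.
Then g(1) = 12.

12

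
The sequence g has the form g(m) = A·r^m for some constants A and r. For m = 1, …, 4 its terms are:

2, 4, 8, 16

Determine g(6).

Consecutive ratio: 4/2 = 2, and 8/4 = 2, so r = 2.
Then A·2^1 = 2 gives A = 1, and g(m) = 1·2^m.
g(6) = 1·2^6 = 64.

64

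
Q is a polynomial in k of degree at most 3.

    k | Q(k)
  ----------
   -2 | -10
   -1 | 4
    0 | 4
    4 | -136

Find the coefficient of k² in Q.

Write Q(k) = ak³ + bk² + ck + d; the 4 given values yield a linear system in the 4 coefficients.
Solving, the leading coefficient vanishes, and Q(k) = -7k² - 7k + 4.
The coefficient of k² is -7.

-7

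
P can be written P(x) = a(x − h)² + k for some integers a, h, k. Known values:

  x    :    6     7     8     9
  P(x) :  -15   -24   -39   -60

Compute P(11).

-120

First differences -9, -15, -21; second difference -6 = 2a, so a = -3.
Expanding, the x-coefficient is −2ah = 6h; matching it to the data gives h = 5, and then k = -12.
So P(x) = -3(x − 5)² − 12.
P(11) = -3·6² − 12 = -120.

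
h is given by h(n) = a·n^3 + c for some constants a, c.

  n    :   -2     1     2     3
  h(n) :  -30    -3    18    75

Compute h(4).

186

From h(-2) = -30 and h(1) = -3: -8a + c = -30 and 1a + c = -3.
Subtracting: 9a = 27, so a = 3; then c = -30 − 3·(-8) = -6.
So h(n) = 3n³ − 6, and h(4) = 186.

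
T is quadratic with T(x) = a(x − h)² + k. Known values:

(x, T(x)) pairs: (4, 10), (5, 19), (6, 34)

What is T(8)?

82

First differences 9, 15; second difference 6 = 2a, so a = 3.
Expanding, the x-coefficient is −2ah = -6h; matching it to the data gives h = 3, and then k = 7.
So T(x) = 3(x − 3)² + 7.
T(8) = 3·5² + 7 = 82.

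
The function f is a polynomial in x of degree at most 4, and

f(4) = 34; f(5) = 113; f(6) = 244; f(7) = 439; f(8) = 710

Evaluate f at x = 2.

-16

Write f(x) = ax^4 + bx³ + cx² + dx + e; the 5 given values yield a linear system in the 5 coefficients.
Solving, the leading coefficient vanishes, and f(x) = 2x³ - 4x² - 7x - 2.
Then f(2) = -16.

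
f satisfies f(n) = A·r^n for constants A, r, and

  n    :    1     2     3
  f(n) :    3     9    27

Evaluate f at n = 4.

Consecutive ratio: 9/3 = 3, and 27/9 = 3, so r = 3.
Then A·3^1 = 3 gives A = 1, and f(n) = 1·3^n.
f(4) = 1·3^4 = 81.

81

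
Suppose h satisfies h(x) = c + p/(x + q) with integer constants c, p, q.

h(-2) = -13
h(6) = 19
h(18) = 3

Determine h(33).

(h(x) − c)(x + q) = p for each data point; the three points give a linear system in c and q, then p follows.
Solving: c = -1, q = -3, p = 60, so h(x) = -1 + 60/(x − 3).
Then h(33) = -1 + 60/30 = 1.

1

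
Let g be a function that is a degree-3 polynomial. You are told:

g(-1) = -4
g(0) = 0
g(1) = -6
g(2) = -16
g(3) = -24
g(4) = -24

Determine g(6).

24

Write g(m) = am³ + bm² + cm + d; the 6 given values yield a linear system in the 4 coefficients.
Solving, g(m) = m³ - 5m² - 2m.
Then g(6) = 24.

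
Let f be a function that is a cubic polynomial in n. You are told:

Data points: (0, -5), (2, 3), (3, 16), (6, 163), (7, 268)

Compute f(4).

Write f(n) = an³ + bn² + cn + d; the 5 given values yield a linear system in the 4 coefficients.
Solving, f(n) = n³ - 2n² + 4n - 5.
Then f(4) = 43.

43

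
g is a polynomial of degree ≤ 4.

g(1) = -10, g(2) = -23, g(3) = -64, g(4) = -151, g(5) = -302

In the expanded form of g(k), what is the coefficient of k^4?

First differences: -13, -41, -87, -151. Second differences: -28, -46, -64. Third differences: -18, -18.
Level-3 differences are constant, so g has degree 3.
Fitting a degree-3 polynomial gives g(k) = -3k³ + 4k² - 4k - 7.
The coefficient of k^4 is 0.

0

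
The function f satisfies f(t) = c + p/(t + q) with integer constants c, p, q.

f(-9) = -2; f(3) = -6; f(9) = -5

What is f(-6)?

0

(f(t) − c)(t + q) = p for each data point; the three points give a linear system in c and q, then p follows.
Solving: c = -4, q = 3, p = -12, so f(t) = -4 − 12/(t + 3).
Then f(-6) = -4 − 12/(-3) = 0.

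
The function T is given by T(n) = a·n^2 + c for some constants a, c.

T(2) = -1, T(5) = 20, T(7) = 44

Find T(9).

76

From T(2) = -1 and T(5) = 20: 4a + c = -1 and 25a + c = 20.
Subtracting: 21a = 21, so a = 1; then c = -1 − 1·4 = -5.
So T(n) = 1n² − 5, and T(9) = 76.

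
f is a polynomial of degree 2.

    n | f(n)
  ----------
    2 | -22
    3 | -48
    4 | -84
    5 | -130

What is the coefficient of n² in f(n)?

-5

First differences: -26, -36, -46. Second differences: -10, -10.
Level-2 differences are constant, so f has degree 2.
Fitting a degree-2 polynomial gives f(n) = -5n² - n.
The coefficient of n² is -5.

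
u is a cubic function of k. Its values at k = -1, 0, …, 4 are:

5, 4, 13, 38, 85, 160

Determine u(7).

613

First differences: -1, 9, 25, 47, 75. Second differences: 10, 16, 22, 28. Third differences: 6, 6, 6.
Level-3 differences are constant, so u has degree 3.
Fitting a degree-3 polynomial gives u(k) = k³ + 5k² + 3k + 4.
Then u(7) = 613.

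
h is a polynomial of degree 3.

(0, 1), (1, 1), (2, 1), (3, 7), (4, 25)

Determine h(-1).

-5

Write h(k) = ak³ + bk² + ck + d; the 5 given values yield a linear system in the 4 coefficients.
Solving, h(k) = k³ - 3k² + 2k + 1.
Then h(-1) = -5.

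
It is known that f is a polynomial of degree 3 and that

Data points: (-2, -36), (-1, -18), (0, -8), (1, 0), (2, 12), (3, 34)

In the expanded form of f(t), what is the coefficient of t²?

-1

First differences: 18, 10, 8, 12, 22. Second differences: -8, -2, 4, 10. Third differences: 6, 6, 6.
Level-3 differences are constant, so f has degree 3.
Fitting a degree-3 polynomial gives f(t) = t³ - t² + 8t - 8.
The coefficient of t² is -1.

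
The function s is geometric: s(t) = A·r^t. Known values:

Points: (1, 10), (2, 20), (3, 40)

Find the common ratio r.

Consecutive ratio: 20/10 = 2, and 40/20 = 2, so r = 2.
Then A·2^1 = 10 gives A = 5, and s(t) = 5·2^t.

2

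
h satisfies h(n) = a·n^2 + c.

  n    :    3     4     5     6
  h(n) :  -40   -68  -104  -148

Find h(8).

From h(3) = -40 and h(4) = -68: 9a + c = -40 and 16a + c = -68.
Subtracting: 7a = -28, so a = -4; then c = -40 − (-4)·9 = -4.
So h(n) = -4n² − 4, and h(8) = -260.

-260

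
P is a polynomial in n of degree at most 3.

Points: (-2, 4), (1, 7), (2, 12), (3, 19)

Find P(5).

39

Write P(n) = an³ + bn² + cn + d; the 4 given values yield a linear system in the 4 coefficients.
Solving, the leading coefficient vanishes, and P(n) = n² + 2n + 4.
Then P(5) = 39.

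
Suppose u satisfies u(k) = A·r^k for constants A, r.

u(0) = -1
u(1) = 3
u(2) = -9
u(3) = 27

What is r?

Consecutive ratio: 3/(-1) = -3, and -9/3 = -3, so r = -3.
Then A·(-3)^0 = -1 gives A = -1, and u(k) = -1·(-3)^k.

-3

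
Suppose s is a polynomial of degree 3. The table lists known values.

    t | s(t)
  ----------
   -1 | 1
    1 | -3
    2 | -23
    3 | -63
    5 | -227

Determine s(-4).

Write s(t) = at³ + bt² + ct + d; the 5 given values yield a linear system in the 4 coefficients.
Solving, s(t) = -t³ - 4t² - t + 3.
Then s(-4) = 7.

7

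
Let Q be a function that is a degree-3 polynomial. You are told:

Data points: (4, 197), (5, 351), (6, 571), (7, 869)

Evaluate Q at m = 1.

Write Q(m) = am³ + bm² + cm + d; the 4 given values yield a linear system in the 4 coefficients.
Solving, Q(m) = 2m³ + 3m² + 5m + 1.
Then Q(1) = 11.

11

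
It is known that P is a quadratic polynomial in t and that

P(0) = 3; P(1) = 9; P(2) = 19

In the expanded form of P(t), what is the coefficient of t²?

2

Write P(t) = at² + bt + c; the 3 given values yield a linear system in the 3 coefficients.
Solving, P(t) = 2t² + 4t + 3.
The coefficient of t² is 2.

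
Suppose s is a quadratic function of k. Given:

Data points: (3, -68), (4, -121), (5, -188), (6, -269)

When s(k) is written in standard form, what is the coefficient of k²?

First differences: -53, -67, -81. Second differences: -14, -14.
Level-2 differences are constant, so s has degree 2.
Fitting a degree-2 polynomial gives s(k) = -7k² - 4k + 7.
The coefficient of k² is -7.

-7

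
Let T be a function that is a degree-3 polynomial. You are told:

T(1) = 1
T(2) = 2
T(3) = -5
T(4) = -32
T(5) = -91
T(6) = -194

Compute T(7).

-353

First differences: 1, -7, -27, -59, -103. Second differences: -8, -20, -32, -44. Third differences: -12, -12, -12.
Level-3 differences are constant, so T has degree 3.
Fitting a degree-3 polynomial gives T(m) = -2m³ + 8m² - 9m + 4.
Then T(7) = -353.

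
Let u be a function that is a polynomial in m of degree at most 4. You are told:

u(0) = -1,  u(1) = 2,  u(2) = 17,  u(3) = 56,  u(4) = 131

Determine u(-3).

First differences: 3, 15, 39, 75. Second differences: 12, 24, 36. Third differences: 12, 12.
Level-3 differences are constant, so u has degree 3.
Fitting a degree-3 polynomial gives u(m) = 2m³ + m - 1.
Then u(-3) = -58.

-58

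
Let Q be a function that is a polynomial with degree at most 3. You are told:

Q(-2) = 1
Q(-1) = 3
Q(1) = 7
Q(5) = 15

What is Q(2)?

Write Q(t) = at³ + bt² + ct + d; the 4 given values yield a linear system in the 4 coefficients.
Solving, the top 2 coefficients vanish, and Q(t) = 2t + 5.
Then Q(2) = 9.

9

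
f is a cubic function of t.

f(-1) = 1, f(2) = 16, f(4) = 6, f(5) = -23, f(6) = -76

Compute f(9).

-439

Write f(t) = at³ + bt² + ct + d; the 5 given values yield a linear system in the 4 coefficients.
Solving, f(t) = -t³ + 3t² + 5t + 2.
Then f(9) = -439.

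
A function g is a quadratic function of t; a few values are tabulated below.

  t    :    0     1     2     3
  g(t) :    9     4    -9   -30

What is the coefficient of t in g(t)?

-1

First differences: -5, -13, -21. Second differences: -8, -8.
Level-2 differences are constant, so g has degree 2.
Fitting a degree-2 polynomial gives g(t) = -4t² - t + 9.
The coefficient of t is -1.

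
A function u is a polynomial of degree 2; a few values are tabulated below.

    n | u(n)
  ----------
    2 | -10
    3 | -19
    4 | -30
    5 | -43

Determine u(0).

2

First differences: -9, -11, -13. Second differences: -2, -2.
Level-2 differences are constant, so u has degree 2.
Fitting a degree-2 polynomial gives u(n) = -n² - 4n + 2.
Then u(0) = 2.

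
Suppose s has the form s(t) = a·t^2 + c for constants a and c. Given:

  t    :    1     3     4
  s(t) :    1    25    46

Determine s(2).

From s(1) = 1 and s(3) = 25: 1a + c = 1 and 9a + c = 25.
Subtracting: 8a = 24, so a = 3; then c = 1 − 3·1 = -2.
So s(t) = 3t² − 2, and s(2) = 10.

10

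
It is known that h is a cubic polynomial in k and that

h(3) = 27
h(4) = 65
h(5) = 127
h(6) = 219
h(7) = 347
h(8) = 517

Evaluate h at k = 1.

-1

Write h(k) = ak³ + bk² + ck + d; the 6 given values yield a linear system in the 4 coefficients.
Solving, h(k) = k³ + k - 3.
Then h(1) = -1.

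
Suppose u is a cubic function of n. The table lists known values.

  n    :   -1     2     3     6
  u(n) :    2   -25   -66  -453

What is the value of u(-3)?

Write u(n) = an³ + bn² + cn + d; the 4 given values yield a linear system in the 4 coefficients.
Solving, u(n) = -2n³ - 3n - 3.
Then u(-3) = 60.

60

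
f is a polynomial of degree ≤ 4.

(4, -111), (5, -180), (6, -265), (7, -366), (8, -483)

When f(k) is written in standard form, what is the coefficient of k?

First differences: -69, -85, -101, -117. Second differences: -16, -16, -16.
Level-2 differences are constant, so f has degree 2.
Fitting a degree-2 polynomial gives f(k) = -8k² + 3k + 5.
The coefficient of k is 3.

3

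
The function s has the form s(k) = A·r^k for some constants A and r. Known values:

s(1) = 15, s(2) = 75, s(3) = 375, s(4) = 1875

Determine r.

Consecutive ratio: 75/15 = 5, and 375/75 = 5, so r = 5.
Then A·5^1 = 15 gives A = 3, and s(k) = 3·5^k.

5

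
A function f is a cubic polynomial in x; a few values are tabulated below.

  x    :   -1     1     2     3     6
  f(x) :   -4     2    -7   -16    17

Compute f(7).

Write f(x) = ax³ + bx² + cx + d; the 5 given values yield a linear system in the 4 coefficients.
Solving, f(x) = x³ - 6x² + 2x + 5.
Then f(7) = 68.

68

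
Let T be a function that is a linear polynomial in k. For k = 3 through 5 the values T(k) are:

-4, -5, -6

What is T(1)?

First differences: -1, -1.
Level-1 differences are constant, so T has degree 1.
Fitting a degree-1 polynomial gives T(k) = -k - 1.
Then T(1) = -2.

-2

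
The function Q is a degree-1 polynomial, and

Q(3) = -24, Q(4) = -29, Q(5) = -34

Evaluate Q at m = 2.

First differences: -5, -5.
Level-1 differences are constant, so Q has degree 1.
Fitting a degree-1 polynomial gives Q(m) = -5m - 9.
Then Q(2) = -19.

-19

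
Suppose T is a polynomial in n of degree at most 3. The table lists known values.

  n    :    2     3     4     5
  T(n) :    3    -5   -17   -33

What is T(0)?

7

First differences: -8, -12, -16. Second differences: -4, -4.
Level-2 differences are constant, so T has degree 2.
Fitting a degree-2 polynomial gives T(n) = -2n² + 2n + 7.
The constant term is T(0) = 7.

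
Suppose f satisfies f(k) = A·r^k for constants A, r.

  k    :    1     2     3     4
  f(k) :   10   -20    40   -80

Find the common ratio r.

-2

Consecutive ratio: -20/10 = -2, and 40/(-20) = -2, so r = -2.
Then A·(-2)^1 = 10 gives A = -5, and f(k) = -5·(-2)^k.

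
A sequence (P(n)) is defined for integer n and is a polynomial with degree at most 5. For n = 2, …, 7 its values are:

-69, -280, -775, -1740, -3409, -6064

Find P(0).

5

Write P(n) = an^5 + bn^4 + cn³ + dn² + en + p; the 6 given values yield a linear system in the 6 coefficients.
Solving, the leading coefficient vanishes, and P(n) = -2n^4 - 3n³ - 5n² + n + 5.
Then P(0) = 5.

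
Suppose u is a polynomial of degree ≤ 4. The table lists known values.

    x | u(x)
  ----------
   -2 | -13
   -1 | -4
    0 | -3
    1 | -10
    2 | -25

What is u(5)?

-118

First differences: 9, 1, -7, -15. Second differences: -8, -8, -8.
Level-2 differences are constant, so u has degree 2.
Fitting a degree-2 polynomial gives u(x) = -4x² - 3x - 3.
Then u(5) = -118.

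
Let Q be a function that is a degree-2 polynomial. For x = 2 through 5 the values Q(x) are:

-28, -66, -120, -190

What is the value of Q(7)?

-378

Write Q(x) = ax² + bx + c; the 4 given values yield a linear system in the 3 coefficients.
Solving, Q(x) = -8x² + 2x.
Then Q(7) = -378.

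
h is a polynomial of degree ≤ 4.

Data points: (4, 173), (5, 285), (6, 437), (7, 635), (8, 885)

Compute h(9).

1193

Write h(m) = am^4 + bm³ + cm² + dm + e; the 5 given values yield a linear system in the 5 coefficients.
Solving, the leading coefficient vanishes, and h(m) = m³ + 5m² + 6m + 5.
Then h(9) = 1193.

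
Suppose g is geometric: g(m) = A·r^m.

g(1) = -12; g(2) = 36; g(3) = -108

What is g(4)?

324

Consecutive ratio: 36/(-12) = -3, and -108/36 = -3, so r = -3.
Then A·(-3)^1 = -12 gives A = 4, and g(m) = 4·(-3)^m.
g(4) = 4·(-3)^4 = 324.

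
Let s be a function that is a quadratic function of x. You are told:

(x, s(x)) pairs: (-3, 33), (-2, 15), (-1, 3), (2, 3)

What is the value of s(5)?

57

Write s(x) = ax² + bx + c; the 4 given values yield a linear system in the 3 coefficients.
Solving, s(x) = 3x² - 3x - 3.
Then s(5) = 57.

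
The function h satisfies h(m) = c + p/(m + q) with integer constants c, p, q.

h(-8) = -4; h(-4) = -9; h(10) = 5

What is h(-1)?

-39

(h(m) − c)(m + q) = p for each data point; the three points give a linear system in c and q, then p follows.
Solving: c = 1, q = 0, p = 40, so h(m) = 1 + 40/(m + 0).
Then h(-1) = 1 + 40/(-1) = -39.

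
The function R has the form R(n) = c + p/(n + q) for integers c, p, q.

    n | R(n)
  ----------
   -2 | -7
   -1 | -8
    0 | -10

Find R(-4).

-6

(R(n) − c)(n + q) = p for each data point; the three points give a linear system in c and q, then p follows.
Solving: c = -4, q = -2, p = 12, so R(n) = -4 + 12/(n − 2).
Then R(-4) = -4 + 12/(-6) = -6.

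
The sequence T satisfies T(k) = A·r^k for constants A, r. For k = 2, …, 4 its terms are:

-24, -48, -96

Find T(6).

-384

Consecutive ratio: -48/(-24) = 2, and -96/(-48) = 2, so r = 2.
Then A·2^2 = -24 gives A = -6, and T(k) = -6·2^k.
T(6) = -6·2^6 = -384.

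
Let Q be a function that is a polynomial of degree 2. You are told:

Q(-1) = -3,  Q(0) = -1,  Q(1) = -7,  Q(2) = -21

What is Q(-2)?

-13

First differences: 2, -6, -14. Second differences: -8, -8.
Level-2 differences are constant, so Q has degree 2.
Fitting a degree-2 polynomial gives Q(m) = -4m² - 2m - 1.
Then Q(-2) = -13.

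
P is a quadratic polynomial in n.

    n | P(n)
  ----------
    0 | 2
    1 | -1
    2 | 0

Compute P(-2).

Write P(n) = an² + bn + c; the 3 given values yield a linear system in the 3 coefficients.
Solving, P(n) = 2n² - 5n + 2.
Then P(-2) = 20.

20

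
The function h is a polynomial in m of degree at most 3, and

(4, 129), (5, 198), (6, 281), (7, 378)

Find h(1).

6

First differences: 69, 83, 97. Second differences: 14, 14.
Level-2 differences are constant, so h has degree 2.
Fitting a degree-2 polynomial gives h(m) = 7m² + 6m - 7.
Then h(1) = 6.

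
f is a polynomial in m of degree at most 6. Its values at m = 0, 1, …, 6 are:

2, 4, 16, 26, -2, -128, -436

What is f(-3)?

-184

First differences: 2, 12, 10, -28, -126, -308. Second differences: 10, -2, -38, -98, -182. Third differences: -12, -36, -60, -84. Fourth differences: -24, -24, -24.
Level-4 differences are constant, so f has degree 4.
Fitting a degree-4 polynomial gives f(m) = -m^4 + 4m³ - m + 2.
Then f(-3) = -184.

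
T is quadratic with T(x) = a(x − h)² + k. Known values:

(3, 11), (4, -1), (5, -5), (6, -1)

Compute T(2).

31

First differences -12, -4, 4; second difference 8 = 2a, so a = 4.
Expanding, the x-coefficient is −2ah = -8h; matching it to the data gives h = 5, and then k = -5.
So T(x) = 4(x − 5)² − 5.
T(2) = 4·(-3)² − 5 = 31.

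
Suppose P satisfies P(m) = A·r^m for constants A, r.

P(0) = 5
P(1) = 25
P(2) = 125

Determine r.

5

Consecutive ratio: 25/5 = 5, and 125/25 = 5, so r = 5.
Then A·5^0 = 5 gives A = 5, and P(m) = 5·5^m.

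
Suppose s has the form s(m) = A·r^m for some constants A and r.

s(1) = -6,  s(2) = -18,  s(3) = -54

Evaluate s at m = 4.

Consecutive ratio: -18/(-6) = 3, and -54/(-18) = 3, so r = 3.
Then A·3^1 = -6 gives A = -2, and s(m) = -2·3^m.
s(4) = -2·3^4 = -162.

-162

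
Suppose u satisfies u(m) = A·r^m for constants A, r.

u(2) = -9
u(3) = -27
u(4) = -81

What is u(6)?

Consecutive ratio: -27/(-9) = 3, and -81/(-27) = 3, so r = 3.
Then A·3^2 = -9 gives A = -1, and u(m) = -1·3^m.
u(6) = -1·3^6 = -729.

-729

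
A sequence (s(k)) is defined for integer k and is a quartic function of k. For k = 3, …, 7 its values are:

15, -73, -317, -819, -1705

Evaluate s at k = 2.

Write s(k) = ak^4 + bk³ + ck² + dk + e; the 5 given values yield a linear system in the 5 coefficients.
Solving, s(k) = -k^4 + k³ + 7k² + k + 3.
Then s(2) = 25.

25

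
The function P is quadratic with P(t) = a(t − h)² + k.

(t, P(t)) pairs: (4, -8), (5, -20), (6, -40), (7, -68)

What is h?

3

First differences -12, -20, -28; second difference -8 = 2a, so a = -4.
Expanding, the t-coefficient is −2ah = 8h; matching it to the data gives h = 3, and then k = -4.
So P(t) = -4(t − 3)² − 4.
Hence h = 3.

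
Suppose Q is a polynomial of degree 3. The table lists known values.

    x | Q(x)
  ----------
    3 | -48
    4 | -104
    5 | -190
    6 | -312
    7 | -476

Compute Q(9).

First differences: -56, -86, -122, -164. Second differences: -30, -36, -42. Third differences: -6, -6.
Level-3 differences are constant, so Q has degree 3.
Fitting a degree-3 polynomial gives Q(x) = -x³ - 3x² + 2x.
Then Q(9) = -954.

-954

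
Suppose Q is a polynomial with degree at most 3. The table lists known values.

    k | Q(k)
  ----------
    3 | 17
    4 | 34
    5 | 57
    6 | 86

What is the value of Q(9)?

209

Write Q(k) = ak³ + bk² + ck + d; the 4 given values yield a linear system in the 4 coefficients.
Solving, the leading coefficient vanishes, and Q(k) = 3k² - 4k + 2.
Then Q(9) = 209.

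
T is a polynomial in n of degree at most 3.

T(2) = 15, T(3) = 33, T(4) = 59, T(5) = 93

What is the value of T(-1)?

9

First differences: 18, 26, 34. Second differences: 8, 8.
Level-2 differences are constant, so T has degree 2.
Fitting a degree-2 polynomial gives T(n) = 4n² - 2n + 3.
Then T(-1) = 9.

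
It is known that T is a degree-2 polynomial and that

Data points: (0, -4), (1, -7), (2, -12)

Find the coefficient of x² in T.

Write T(x) = ax² + bx + c; the 3 given values yield a linear system in the 3 coefficients.
Solving, T(x) = -x² - 2x - 4.
The coefficient of x² is -1.

-1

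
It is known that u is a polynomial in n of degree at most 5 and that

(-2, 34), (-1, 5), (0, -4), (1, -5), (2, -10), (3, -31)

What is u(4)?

-80

Write u(n) = an^5 + bn^4 + cn³ + dn² + en + p; the 6 given values yield a linear system in the 6 coefficients.
Solving, the top 2 coefficients vanish, and u(n) = -2n³ + 4n² - 3n - 4.
Then u(4) = -80.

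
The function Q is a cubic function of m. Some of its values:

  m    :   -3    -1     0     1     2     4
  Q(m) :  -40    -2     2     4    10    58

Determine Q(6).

Write Q(m) = am³ + bm² + cm + d; the 6 given values yield a linear system in the 4 coefficients.
Solving, Q(m) = m³ - m² + 2m + 2.
Then Q(6) = 194.

194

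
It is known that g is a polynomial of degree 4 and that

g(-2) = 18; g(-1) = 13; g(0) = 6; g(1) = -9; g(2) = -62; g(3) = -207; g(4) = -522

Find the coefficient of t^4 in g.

-1

First differences: -5, -7, -15, -53, -145, -315. Second differences: -2, -8, -38, -92, -170. Third differences: -6, -30, -54, -78. Fourth differences: -24, -24, -24.
Level-4 differences are constant, so g has degree 4.
Fitting a degree-4 polynomial gives g(t) = -t^4 - 3t³ - 3t² - 8t + 6.
The coefficient of t^4 is -1.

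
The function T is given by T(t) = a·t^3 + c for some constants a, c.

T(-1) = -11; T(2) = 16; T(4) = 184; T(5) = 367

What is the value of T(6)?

640

From T(-1) = -11 and T(2) = 16: -1a + c = -11 and 8a + c = 16.
Subtracting: 9a = 27, so a = 3; then c = -11 − 3·(-1) = -8.
So T(t) = 3t³ − 8, and T(6) = 640.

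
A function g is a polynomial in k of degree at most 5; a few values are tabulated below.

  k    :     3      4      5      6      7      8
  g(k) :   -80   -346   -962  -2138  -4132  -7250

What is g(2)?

-2

First differences: -266, -616, -1176, -1994, -3118. Second differences: -350, -560, -818, -1124. Third differences: -210, -258, -306. Fourth differences: -48, -48.
Level-4 differences are constant, so g has degree 4.
Fitting a degree-4 polynomial gives g(k) = -2k^4 + k³ + 7k² - 2k - 2.
Then g(2) = -2.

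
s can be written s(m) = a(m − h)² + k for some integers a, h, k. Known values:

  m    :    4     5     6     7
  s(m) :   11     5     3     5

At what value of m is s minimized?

6

First differences -6, -2, 2; second difference 4 = 2a, so a = 2.
Expanding, the m-coefficient is −2ah = -4h; matching it to the data gives h = 6, and then k = 3.
So s(m) = 2(m − 6)² + 3.
Hence h = 6.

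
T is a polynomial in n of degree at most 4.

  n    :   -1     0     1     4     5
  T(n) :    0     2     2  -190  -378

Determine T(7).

Write T(n) = an^4 + bn³ + cn² + dn + e; the 5 given values yield a linear system in the 5 coefficients.
Solving, the leading coefficient vanishes, and T(n) = -3n³ - n² + 4n + 2.
Then T(7) = -1048.

-1048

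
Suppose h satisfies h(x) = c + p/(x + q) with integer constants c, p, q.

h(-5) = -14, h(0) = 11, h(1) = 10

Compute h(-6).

(h(x) − c)(x + q) = p for each data point; the three points give a linear system in c and q, then p follows.
Solving: c = 6, q = 4, p = 20, so h(x) = 6 + 20/(x + 4).
Then h(-6) = 6 + 20/(-2) = -4.

-4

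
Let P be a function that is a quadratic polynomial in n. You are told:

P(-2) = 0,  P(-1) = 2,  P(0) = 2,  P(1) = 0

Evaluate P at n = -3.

First differences: 2, 0, -2. Second differences: -2, -2.
Level-2 differences are constant, so P has degree 2.
Fitting a degree-2 polynomial gives P(n) = -n² - n + 2.
Then P(-3) = -4.

-4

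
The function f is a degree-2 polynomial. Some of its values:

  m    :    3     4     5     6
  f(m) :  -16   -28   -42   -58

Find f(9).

-118

First differences: -12, -14, -16. Second differences: -2, -2.
Level-2 differences are constant, so f has degree 2.
Fitting a degree-2 polynomial gives f(m) = -m² - 5m + 8.
Then f(9) = -118.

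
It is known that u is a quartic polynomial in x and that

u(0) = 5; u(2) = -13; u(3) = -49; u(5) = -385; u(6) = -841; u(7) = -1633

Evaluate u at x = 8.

Write u(x) = ax^4 + bx³ + cx² + dx + e; the 6 given values yield a linear system in the 5 coefficients.
Solving, u(x) = -x^4 + 3x³ - 5x² - 3x + 5.
Then u(8) = -2899.

-2899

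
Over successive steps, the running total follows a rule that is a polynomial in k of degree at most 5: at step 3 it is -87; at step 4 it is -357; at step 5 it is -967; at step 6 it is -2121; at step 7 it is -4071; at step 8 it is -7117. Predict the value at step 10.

-17937

Write the value at k as u(k).
First differences: -270, -610, -1154, -1950, -3046. Second differences: -340, -544, -796, -1096. Third differences: -204, -252, -300. Fourth differences: -48, -48.
Level-4 differences are constant, so u has degree 4.
Fitting a degree-4 polynomial gives u(k) = -2k^4 + 2k³ + 6k + 3.
Then u(10) = -17937.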